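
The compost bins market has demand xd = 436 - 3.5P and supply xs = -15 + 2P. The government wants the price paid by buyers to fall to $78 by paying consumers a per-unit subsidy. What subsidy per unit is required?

At a buyer price of 78, quantity demanded is 436 − 3.5·78 = 163.
Sellers supply 163 only when they receive Ps with -15 + 2·Ps = 163, i.e. Ps = 89.
s = Ps − Pb = 89 − 78 = 11.

Required subsidy s = $11 per unit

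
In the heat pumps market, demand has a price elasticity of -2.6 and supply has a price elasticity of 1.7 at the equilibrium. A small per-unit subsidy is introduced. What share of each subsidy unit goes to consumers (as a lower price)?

Consumer share = 17/43

For a small subsidy around the equilibrium, the benefit split depends on the relative slopes, which at a point are proportional to the elasticities.
Buyer share = εs/(εs + |εd|) = 1.7/(1.7 + 2.6) = 17/43; seller share = |εd|/(εs + |εd|) = 26/43.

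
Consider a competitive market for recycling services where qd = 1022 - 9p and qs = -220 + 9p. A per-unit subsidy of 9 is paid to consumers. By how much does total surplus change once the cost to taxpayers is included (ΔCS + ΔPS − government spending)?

Net change in total surplus = -182.25

Pre-subsidy: 1022 - 9p = -220 + 9p gives p* = 69, q* = 401.
With the rebate, buyers effectively pay pb = ps − 9, where ps is the price sellers receive.
Demand in terms of ps becomes qd = 1022 − 9(ps − 9) = 1103 - 9ps. Setting this equal to supply: 1103 - 9ps = -220 + 9ps, so ps = 73.5.
Buyers pay pb = 73.5 − 9 = 64.5; q' = -220 + 9·73.5 = 441.5.
ΔCS = ½(401 + 441.5)(69 − 64.5) = 1895.625; ΔPS = ½(401 + 441.5)(73.5 − 69) = 1895.625.
Government spending = 9 × 441.5 = 3973.5.
Net change = 1895.625 + 1895.625 − 3973.5 = -182.25. The loss equals the DWL triangle ½·9·40.5.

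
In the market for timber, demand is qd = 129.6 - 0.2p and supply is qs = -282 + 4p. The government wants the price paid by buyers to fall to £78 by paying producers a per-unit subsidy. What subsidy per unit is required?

At a buyer price of 78, quantity demanded is 129.6 − 0.2·78 = 114.
Sellers supply 114 only when they receive ps with -282 + 4·ps = 114, i.e. ps = 99.
s = ps − pb = 99 − 78 = 21.

Required subsidy s = £21 per unit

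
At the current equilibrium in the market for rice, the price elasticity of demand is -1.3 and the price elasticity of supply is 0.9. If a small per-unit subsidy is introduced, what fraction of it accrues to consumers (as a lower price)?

For a small subsidy around the equilibrium, the benefit split depends on the relative slopes, which at a point are proportional to the elasticities.
Buyer share = εs/(εs + |εd|) = 0.9/(0.9 + 1.3) = 9/22; seller share = |εd|/(εs + |εd|) = 13/22.

Consumer share = 9/22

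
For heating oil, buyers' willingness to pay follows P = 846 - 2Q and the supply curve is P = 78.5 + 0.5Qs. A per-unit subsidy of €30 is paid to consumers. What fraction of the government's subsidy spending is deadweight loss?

Pre-subsidy: 846 - 2Q = 78.5 + 0.5Q gives Q* = 307 and P* = 232.
With the rebate, buyers effectively pay Pb = Ps − 30, where Ps is the price sellers receive.
On the curves, Pb = 846 - 2Q and Ps = 78.5 + 0.5Q; the wedge Ps − Pb = 30 gives 78.5 + 0.5Q − (846 - 2Q) = 30, so Q' = 319.
Then Pb = 846 − 2·319 = 208 and Ps = 78.5 + 0.5·319 = 238.
ΔCS = ½(307 + 319)(232 − 208) = 7512; ΔPS = ½(307 + 319)(238 − 232) = 1878.
Government spending = 30 × 319 = 9570.
DWL = ½ × 30 × (319 − 307) = 180; fraction = 180 / 9570 = 6/319.

DWL / government spending = 6/319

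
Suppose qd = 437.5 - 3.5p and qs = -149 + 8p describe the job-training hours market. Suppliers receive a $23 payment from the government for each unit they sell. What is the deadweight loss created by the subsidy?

Pre-subsidy: 437.5 - 3.5p = -149 + 8p gives p* = 51, q* = 259.
With the subsidy, sellers receive ps = pb + 23 for each unit, where pb is the price buyers pay.
Supply in terms of pb becomes qs = -149 + 8(pb + 23) = 35 + 8pb. Setting this equal to demand: 437.5 - 3.5pb = 35 + 8pb, so pb = 35.
Sellers receive ps = 35 + 23 = 58; q' = 437.5 − 3.5·35 = 315.
The subsidy expands output by 315 − 259 = 56 past the efficient level; on those units the gap between marginal cost and willingness to pay runs from 0 up to 23.
DWL = ½ × 23 × 56 = 644.

Deadweight loss = $644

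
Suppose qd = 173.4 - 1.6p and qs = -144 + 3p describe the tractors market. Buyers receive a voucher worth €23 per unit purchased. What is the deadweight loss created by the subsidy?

Pre-subsidy: 173.4 - 1.6p = -144 + 3p gives p* = 69, q* = 63.
With the rebate, buyers effectively pay pb = ps − 23, where ps is the price sellers receive.
Demand in terms of ps becomes qd = 173.4 − 1.6(ps − 23) = 210.2 - 1.6ps. Setting this equal to supply: 210.2 - 1.6ps = -144 + 3ps, so ps = 77.
Buyers pay pb = 77 − 23 = 54; q' = -144 + 3·77 = 87.
The subsidy expands output by 87 − 63 = 24 past the efficient level; on those units the gap between marginal cost and willingness to pay runs from 0 up to 23.
DWL = ½ × 23 × 24 = 276.

Deadweight loss = €276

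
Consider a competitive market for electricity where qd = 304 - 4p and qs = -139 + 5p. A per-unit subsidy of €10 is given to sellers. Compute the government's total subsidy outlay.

Government cost = 3880/3

Pre-subsidy: 304 - 4p = -139 + 5p gives p* = 443/9, q* = 964/9.
With the subsidy, sellers receive ps = pb + 10 for each unit, where pb is the price buyers pay.
Supply in terms of pb becomes qs = -139 + 5(pb + 10) = -89 + 5pb. Setting this equal to demand: 304 - 4pb = -89 + 5pb, so pb = 131/3.
Sellers receive ps = 131/3 + 10 = 161/3; q' = 304 − 4·(131/3) = 388/3.
Government outlay = subsidy × quantity = 10 × 388/3 = 3880/3.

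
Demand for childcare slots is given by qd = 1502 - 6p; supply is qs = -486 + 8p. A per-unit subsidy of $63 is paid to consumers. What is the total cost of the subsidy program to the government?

Pre-subsidy: 1502 - 6p = -486 + 8p gives p* = 142, q* = 650.
With the rebate, buyers effectively pay pb = ps − 63, where ps is the price sellers receive.
Demand in terms of ps becomes qd = 1502 − 6(ps − 63) = 1880 - 6ps. Setting this equal to supply: 1880 - 6ps = -486 + 8ps, so ps = 169.
Buyers pay pb = 169 − 63 = 106; q' = -486 + 8·169 = 866.
Government outlay = subsidy × quantity = 63 × 866 = 54558.

Government cost = $54558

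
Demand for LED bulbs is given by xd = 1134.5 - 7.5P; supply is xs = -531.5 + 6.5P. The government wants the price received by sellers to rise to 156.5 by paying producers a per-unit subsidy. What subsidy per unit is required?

At a seller price of 156.5, quantity supplied is -531.5 + 6.5·156.5 = 485.75.
Buyers absorb 485.75 only when they pay Pb with 1134.5 − 7.5·Pb = 485.75, i.e. Pb = 86.5.
s = Ps − Pb = 156.5 − 86.5 = 70.

Required subsidy s = 70 per unit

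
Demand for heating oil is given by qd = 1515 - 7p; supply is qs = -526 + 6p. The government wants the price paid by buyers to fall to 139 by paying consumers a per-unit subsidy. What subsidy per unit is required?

At a buyer price of 139, quantity demanded is 1515 − 7·139 = 542.
Sellers supply 542 only when they receive ps with -526 + 6·ps = 542, i.e. ps = 178.
s = ps − pb = 178 − 139 = 39.

Required subsidy s = 39 per unit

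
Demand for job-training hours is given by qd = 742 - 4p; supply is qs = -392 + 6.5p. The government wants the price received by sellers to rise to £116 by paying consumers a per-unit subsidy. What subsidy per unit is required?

Required subsidy s = £21 per unit

At a seller price of 116, quantity supplied is -392 + 6.5·116 = 362.
Buyers absorb 362 only when they pay pb with 742 − 4·pb = 362, i.e. pb = 95.
s = ps − pb = 116 − 95 = 21.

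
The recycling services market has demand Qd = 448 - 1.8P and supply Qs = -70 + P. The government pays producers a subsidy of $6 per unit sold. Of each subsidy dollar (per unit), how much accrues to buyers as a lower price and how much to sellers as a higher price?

Pre-subsidy: 448 - 1.8P = -70 + P gives P* = 185, Q* = 115.
With the subsidy, sellers receive Ps = Pb + 6 for each unit, where Pb is the price buyers pay.
Supply in terms of Pb becomes Qs = -70 + 1(Pb + 6) = -64 + Pb. Setting this equal to demand: 448 - 1.8Pb = -64 + Pb, so Pb = 1280/7.
Sellers receive Ps = 1280/7 + 6 = 1322/7; Q' = 448 − 1.8·(1280/7) = 832/7.
Buyers' price falls by P* − Pb = 185 − 1280/7 = 15/7; sellers' price rises by Ps − P* = 1322/7 − 185 = 27/7.

Buyers gain 15/7 per unit; sellers gain 27/7 per unit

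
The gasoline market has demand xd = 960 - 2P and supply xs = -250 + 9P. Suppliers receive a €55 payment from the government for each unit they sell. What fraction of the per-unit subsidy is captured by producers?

Pre-subsidy: 960 - 2P = -250 + 9P gives P* = 110, x* = 740.
With the subsidy, sellers receive Ps = Pb + 55 for each unit, where Pb is the price buyers pay.
Supply in terms of Pb becomes xs = -250 + 9(Pb + 55) = 245 + 9Pb. Setting this equal to demand: 960 - 2Pb = 245 + 9Pb, so Pb = 65.
Sellers receive Ps = 65 + 55 = 120; x' = 960 − 2·65 = 830.
Buyers' price falls by P* − Pb = 110 − 65 = 45; sellers' price rises by Ps − P* = 120 − 110 = 10.
So producers capture 10/55 = 2/11 of each unit of subsidy.

Producer share = 2/11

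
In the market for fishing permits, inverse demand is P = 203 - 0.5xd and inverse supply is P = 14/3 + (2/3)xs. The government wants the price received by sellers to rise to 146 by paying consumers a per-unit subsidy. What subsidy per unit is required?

Required subsidy s = 49 per unit

At a seller price of 146, quantity supplied is -7 + 1.5·146 = 212.
Buyers absorb 212 only when they pay Pb = 203 − 0.5·212 = 97.
s = Ps − Pb = 146 − 97 = 49.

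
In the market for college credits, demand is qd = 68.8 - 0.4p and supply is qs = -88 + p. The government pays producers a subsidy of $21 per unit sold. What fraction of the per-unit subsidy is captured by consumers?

Pre-subsidy: 68.8 - 0.4p = -88 + p gives p* = 112, q* = 24.
With the subsidy, sellers receive ps = pb + 21 for each unit, where pb is the price buyers pay.
Supply in terms of pb becomes qs = -88 + 1(pb + 21) = -67 + pb. Setting this equal to demand: 68.8 - 0.4pb = -67 + pb, so pb = 97.
Sellers receive ps = 97 + 21 = 118; q' = 68.8 − 0.4·97 = 30.
Buyers' price falls by p* − pb = 112 − 97 = 15; sellers' price rises by ps − p* = 118 − 112 = 6.
So consumers capture 15/21 = 5/7 of each unit of subsidy.

Consumer share = 5/7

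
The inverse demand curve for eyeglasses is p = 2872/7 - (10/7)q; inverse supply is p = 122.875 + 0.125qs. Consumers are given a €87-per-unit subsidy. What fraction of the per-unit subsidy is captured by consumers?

Pre-subsidy: 2872/7 - (10/7)q = 122.875 + 0.125q gives q* = 185 and p* = 146.
With the rebate, buyers effectively pay pb = ps − 87, where ps is the price sellers receive.
On the curves, pb = 2872/7 - (10/7)q and ps = 122.875 + 0.125q; the wedge ps − pb = 87 gives 122.875 + 0.125q − (2872/7 - (10/7)q) = 87, so q' = 241.
Then pb = 2872/7 − (10/7)·241 = 66 and ps = 122.875 + 0.125·241 = 153.
Buyers' price falls by p* − pb = 146 − 66 = 80; sellers' price rises by ps − p* = 153 − 146 = 7.
So consumers capture 80/87 = 80/87 of each unit of subsidy.

Consumer share = 80/87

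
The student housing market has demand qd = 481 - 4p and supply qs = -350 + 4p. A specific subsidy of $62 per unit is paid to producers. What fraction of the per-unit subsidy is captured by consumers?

Pre-subsidy: 481 - 4p = -350 + 4p gives p* = 103.875, q* = 65.5.
With the subsidy, sellers receive ps = pb + 62 for each unit, where pb is the price buyers pay.
Supply in terms of pb becomes qs = -350 + 4(pb + 62) = -102 + 4pb. Setting this equal to demand: 481 - 4pb = -102 + 4pb, so pb = 72.875.
Sellers receive ps = 72.875 + 62 = 134.875; q' = 481 − 4·72.875 = 189.5.
Buyers' price falls by p* − pb = 103.875 − 72.875 = 31; sellers' price rises by ps − p* = 134.875 − 103.875 = 31.
So consumers capture 31/62 = 0.5 of each unit of subsidy.

Consumer share = 0.5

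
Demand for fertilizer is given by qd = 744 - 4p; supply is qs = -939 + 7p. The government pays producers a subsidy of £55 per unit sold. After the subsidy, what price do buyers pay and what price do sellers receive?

Pre-subsidy: 744 - 4p = -939 + 7p gives p* = 153, q* = 132.
With the subsidy, sellers receive ps = pb + 55 for each unit, where pb is the price buyers pay.
Supply in terms of pb becomes qs = -939 + 7(pb + 55) = -554 + 7pb. Setting this equal to demand: 744 - 4pb = -554 + 7pb, so pb = 118.
Sellers receive ps = 118 + 55 = 173; q' = 744 − 4·118 = 272.

Buyers pay £118; sellers receive £173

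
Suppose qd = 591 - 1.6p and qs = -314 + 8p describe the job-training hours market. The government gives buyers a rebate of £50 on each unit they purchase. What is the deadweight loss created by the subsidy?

Deadweight loss = 5000/3

Pre-subsidy: 591 - 1.6p = -314 + 8p gives p* = 4525/48, q* = 2641/6.
With the rebate, buyers effectively pay pb = ps − 50, where ps is the price sellers receive.
Demand in terms of ps becomes qd = 591 − 1.6(ps − 50) = 671 - 1.6ps. Setting this equal to supply: 671 - 1.6ps = -314 + 8ps, so ps = 4925/48.
Buyers pay pb = 4925/48 − 50 = 2525/48; q' = -314 + 8·(4925/48) = 3041/6.
The subsidy expands output by 3041/6 − 2641/6 = 200/3 past the efficient level; on those units the gap between marginal cost and willingness to pay runs from 0 up to 50.
DWL = ½ × 50 × 200/3 = 5000/3.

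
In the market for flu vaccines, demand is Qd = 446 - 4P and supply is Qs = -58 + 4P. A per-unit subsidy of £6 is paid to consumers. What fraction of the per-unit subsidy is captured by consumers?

Pre-subsidy: 446 - 4P = -58 + 4P gives P* = 63, Q* = 194.
With the rebate, buyers effectively pay Pb = Ps − 6, where Ps is the price sellers receive.
Demand in terms of Ps becomes Qd = 446 − 4(Ps − 6) = 470 - 4Ps. Setting this equal to supply: 470 - 4Ps = -58 + 4Ps, so Ps = 66.
Buyers pay Pb = 66 − 6 = 60; Q' = -58 + 4·66 = 206.
Buyers' price falls by P* − Pb = 63 − 60 = 3; sellers' price rises by Ps − P* = 66 − 63 = 3.
So consumers capture 3/6 = 0.5 of each unit of subsidy.

Consumer share = 0.5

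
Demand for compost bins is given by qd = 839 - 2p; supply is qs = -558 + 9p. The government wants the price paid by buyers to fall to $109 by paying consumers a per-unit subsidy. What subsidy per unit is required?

Required subsidy s = $22 per unit

At a buyer price of 109, quantity demanded is 839 − 2·109 = 621.
Sellers supply 621 only when they receive ps with -558 + 9·ps = 621, i.e. ps = 131.
s = ps − pb = 131 − 109 = 22.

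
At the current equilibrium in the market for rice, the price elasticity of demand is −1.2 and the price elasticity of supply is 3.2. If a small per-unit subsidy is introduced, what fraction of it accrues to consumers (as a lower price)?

Consumer share = 8/11

For a small subsidy around the equilibrium, the benefit split depends on the relative slopes, which at a point are proportional to the elasticities.
Buyer share = εs/(εs + |εd|) = 3.2/(3.2 + 1.2) = 8/11; seller share = |εd|/(εs + |εd|) = 3/11.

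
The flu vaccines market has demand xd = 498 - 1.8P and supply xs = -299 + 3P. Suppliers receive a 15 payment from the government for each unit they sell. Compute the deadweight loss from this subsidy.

Deadweight loss = 126.5625

Pre-subsidy: 498 - 1.8P = -299 + 3P gives P* = 3985/24, x* = 199.125.
With the subsidy, sellers receive Ps = Pb + 15 for each unit, where Pb is the price buyers pay.
Supply in terms of Pb becomes xs = -299 + 3(Pb + 15) = -254 + 3Pb. Setting this equal to demand: 498 - 1.8Pb = -254 + 3Pb, so Pb = 470/3.
Sellers receive Ps = 470/3 + 15 = 515/3; x' = 498 − 1.8·(470/3) = 216.
The subsidy expands output by 216 − 199.125 = 16.875 past the efficient level; on those units the gap between marginal cost and willingness to pay runs from 0 up to 15.
DWL = ½ × 15 × 16.875 = 126.5625.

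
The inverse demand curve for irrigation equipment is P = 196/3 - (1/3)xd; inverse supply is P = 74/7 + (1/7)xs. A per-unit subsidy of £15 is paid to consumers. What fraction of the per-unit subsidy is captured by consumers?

Pre-subsidy: 196/3 - (1/3)x = 74/7 + (1/7)x gives x* = 115 and P* = 27.
With the rebate, buyers effectively pay Pb = Ps − 15, where Ps is the price sellers receive.
On the curves, Pb = 196/3 - (1/3)x and Ps = 74/7 + (1/7)x; the wedge Ps − Pb = 15 gives 74/7 + (1/7)x − (196/3 - (1/3)x) = 15, so x' = 146.5.
Then Pb = 196/3 − (1/3)·146.5 = 16.5 and Ps = 74/7 + (1/7)·146.5 = 31.5.
Buyers' price falls by P* − Pb = 27 − 16.5 = 10.5; sellers' price rises by Ps − P* = 31.5 − 27 = 4.5.
So consumers capture 10.5/15 = 0.7 of each unit of subsidy.

Consumer share = 0.7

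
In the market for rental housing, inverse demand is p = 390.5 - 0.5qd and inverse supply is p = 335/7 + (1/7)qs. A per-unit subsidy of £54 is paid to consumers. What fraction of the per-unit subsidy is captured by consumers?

Pre-subsidy: 390.5 - 0.5q = 335/7 + (1/7)q gives q* = 533 and p* = 124.
With the rebate, buyers effectively pay pb = ps − 54, where ps is the price sellers receive.
On the curves, pb = 390.5 - 0.5q and ps = 335/7 + (1/7)q; the wedge ps − pb = 54 gives 335/7 + (1/7)q − (390.5 - 0.5q) = 54, so q' = 617.
Then pb = 390.5 − 0.5·617 = 82 and ps = 335/7 + (1/7)·617 = 136.
Buyers' price falls by p* − pb = 124 − 82 = 42; sellers' price rises by ps − p* = 136 − 124 = 12.
So consumers capture 42/54 = 7/9 of each unit of subsidy.

Consumer share = 7/9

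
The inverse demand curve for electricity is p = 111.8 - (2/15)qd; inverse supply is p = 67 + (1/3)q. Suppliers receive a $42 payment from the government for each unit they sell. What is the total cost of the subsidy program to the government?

Government cost = $7812

Pre-subsidy: 111.8 - (2/15)q = 67 + (1/3)q gives q* = 96 and p* = 99.
With the subsidy, sellers receive ps = pb + 42 for each unit, where pb is the price buyers pay.
On the curves, pb = 111.8 - (2/15)q and ps = 67 + (1/3)q; the wedge ps − pb = 42 gives 67 + (1/3)q − (111.8 - (2/15)q) = 42, so q' = 186.
Then pb = 111.8 − (2/15)·186 = 87 and ps = 67 + (1/3)·186 = 129.
Government outlay = subsidy × quantity = 42 × 186 = 7812.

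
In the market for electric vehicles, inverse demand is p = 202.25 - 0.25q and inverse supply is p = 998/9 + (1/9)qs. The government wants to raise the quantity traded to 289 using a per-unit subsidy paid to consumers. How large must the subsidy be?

At q = 289, from the demand curve buyers pay pb = 202.25 − 0.25·289 = 130; from the supply curve sellers need ps = 998/9 + (1/9)·289 = 143.
The subsidy must fill the gap: s = ps − pb = 143 − 130 = 13.

Required subsidy s = 13 per unit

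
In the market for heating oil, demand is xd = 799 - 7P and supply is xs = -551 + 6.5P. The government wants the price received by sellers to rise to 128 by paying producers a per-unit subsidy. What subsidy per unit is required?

At a seller price of 128, quantity supplied is -551 + 6.5·128 = 281.
Buyers absorb 281 only when they pay Pb with 799 − 7·Pb = 281, i.e. Pb = 74.
s = Ps − Pb = 128 − 74 = 54.

Required subsidy s = 54 per unit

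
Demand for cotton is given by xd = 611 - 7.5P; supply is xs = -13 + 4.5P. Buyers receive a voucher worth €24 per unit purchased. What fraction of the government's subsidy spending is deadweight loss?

DWL / government spending = 135/1154

Pre-subsidy: 611 - 7.5P = -13 + 4.5P gives P* = 52, x* = 221.
With the rebate, buyers effectively pay Pb = Ps − 24, where Ps is the price sellers receive.
Demand in terms of Ps becomes xd = 611 − 7.5(Ps − 24) = 791 - 7.5Ps. Setting this equal to supply: 791 - 7.5Ps = -13 + 4.5Ps, so Ps = 67.
Buyers pay Pb = 67 − 24 = 43; x' = -13 + 4.5·67 = 288.5.
ΔCS = ½(221 + 288.5)(52 − 43) = 2292.75; ΔPS = ½(221 + 288.5)(67 − 52) = 3821.25.
Government spending = 24 × 288.5 = 6924.
DWL = ½ × 24 × (288.5 − 221) = 810; fraction = 810 / 6924 = 135/1154.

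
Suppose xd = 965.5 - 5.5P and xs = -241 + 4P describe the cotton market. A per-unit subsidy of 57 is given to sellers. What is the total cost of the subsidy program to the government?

Government cost = 22743

Pre-subsidy: 965.5 - 5.5P = -241 + 4P gives P* = 127, x* = 267.
With the subsidy, sellers receive Ps = Pb + 57 for each unit, where Pb is the price buyers pay.
Supply in terms of Pb becomes xs = -241 + 4(Pb + 57) = -13 + 4Pb. Setting this equal to demand: 965.5 - 5.5Pb = -13 + 4Pb, so Pb = 103.
Sellers receive Ps = 103 + 57 = 160; x' = 965.5 − 5.5·103 = 399.
Government outlay = subsidy × quantity = 57 × 399 = 22743.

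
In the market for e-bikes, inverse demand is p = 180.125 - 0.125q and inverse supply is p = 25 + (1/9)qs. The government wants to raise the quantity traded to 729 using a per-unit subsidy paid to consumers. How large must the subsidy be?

Required subsidy s = 17 per unit

At q = 729, from the demand curve buyers pay pb = 180.125 − 0.125·729 = 89; from the supply curve sellers need ps = 25 + (1/9)·729 = 106.
The subsidy must fill the gap: s = ps − pb = 106 − 89 = 17.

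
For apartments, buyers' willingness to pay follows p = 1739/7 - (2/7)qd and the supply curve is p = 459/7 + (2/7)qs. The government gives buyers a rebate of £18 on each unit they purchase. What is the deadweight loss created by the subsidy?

Pre-subsidy: 1739/7 - (2/7)q = 459/7 + (2/7)q gives q* = 320 and p* = 157.
With the rebate, buyers effectively pay pb = ps − 18, where ps is the price sellers receive.
On the curves, pb = 1739/7 - (2/7)q and ps = 459/7 + (2/7)q; the wedge ps − pb = 18 gives 459/7 + (2/7)q − (1739/7 - (2/7)q) = 18, so q' = 351.5.
Then pb = 1739/7 − (2/7)·351.5 = 148 and ps = 459/7 + (2/7)·351.5 = 166.
The subsidy expands output by 351.5 − 320 = 31.5 past the efficient level; on those units the gap between marginal cost and willingness to pay runs from 0 up to 18.
DWL = ½ × 18 × 31.5 = 283.5.

Deadweight loss = £283.5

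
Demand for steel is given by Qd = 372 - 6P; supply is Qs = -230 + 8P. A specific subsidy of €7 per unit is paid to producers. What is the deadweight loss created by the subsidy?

Deadweight loss = €84

Pre-subsidy: 372 - 6P = -230 + 8P gives P* = 43, Q* = 114.
With the subsidy, sellers receive Ps = Pb + 7 for each unit, where Pb is the price buyers pay.
Supply in terms of Pb becomes Qs = -230 + 8(Pb + 7) = -174 + 8Pb. Setting this equal to demand: 372 - 6Pb = -174 + 8Pb, so Pb = 39.
Sellers receive Ps = 39 + 7 = 46; Q' = 372 − 6·39 = 138.
The subsidy expands output by 138 − 114 = 24 past the efficient level; on those units the gap between marginal cost and willingness to pay runs from 0 up to 7.
DWL = ½ × 7 × 24 = 84.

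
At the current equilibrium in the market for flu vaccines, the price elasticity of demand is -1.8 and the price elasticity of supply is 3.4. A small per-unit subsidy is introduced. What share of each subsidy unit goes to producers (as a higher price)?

Producer share = 9/26

For a small subsidy around the equilibrium, the benefit split depends on the relative slopes, which at a point are proportional to the elasticities.
Buyer share = εs/(εs + |εd|) = 3.4/(3.4 + 1.8) = 17/26; seller share = |εd|/(εs + |εd|) = 9/26.
So producers capture 9/26 of the subsidy.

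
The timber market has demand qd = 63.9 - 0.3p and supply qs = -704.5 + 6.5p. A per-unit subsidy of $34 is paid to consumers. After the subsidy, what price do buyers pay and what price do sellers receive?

Buyers pay $80.5; sellers receive $114.5

Pre-subsidy: 63.9 - 0.3p = -704.5 + 6.5p gives p* = 113, q* = 30.
With the rebate, buyers effectively pay pb = ps − 34, where ps is the price sellers receive.
Demand in terms of ps becomes qd = 63.9 − 0.3(ps − 34) = 74.1 - 0.3ps. Setting this equal to supply: 74.1 - 0.3ps = -704.5 + 6.5ps, so ps = 114.5.
Buyers pay pb = 114.5 − 34 = 80.5; q' = -704.5 + 6.5·114.5 = 39.75.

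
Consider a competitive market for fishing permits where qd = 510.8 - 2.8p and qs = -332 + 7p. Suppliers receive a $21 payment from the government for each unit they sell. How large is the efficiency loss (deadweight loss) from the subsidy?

Pre-subsidy: 510.8 - 2.8p = -332 + 7p gives p* = 86, q* = 270.
With the subsidy, sellers receive ps = pb + 21 for each unit, where pb is the price buyers pay.
Supply in terms of pb becomes qs = -332 + 7(pb + 21) = -185 + 7pb. Setting this equal to demand: 510.8 - 2.8pb = -185 + 7pb, so pb = 71.
Sellers receive ps = 71 + 21 = 92; q' = 510.8 − 2.8·71 = 312.
The subsidy expands output by 312 − 270 = 42 past the efficient level; on those units the gap between marginal cost and willingness to pay runs from 0 up to 21.
DWL = ½ × 21 × 42 = 441.

Deadweight loss = $441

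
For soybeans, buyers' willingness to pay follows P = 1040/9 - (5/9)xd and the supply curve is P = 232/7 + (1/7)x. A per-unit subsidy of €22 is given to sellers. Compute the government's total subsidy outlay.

Pre-subsidy: 1040/9 - (5/9)x = 232/7 + (1/7)x gives x* = 118 and P* = 50.
With the subsidy, sellers receive Ps = Pb + 22 for each unit, where Pb is the price buyers pay.
On the curves, Pb = 1040/9 - (5/9)x and Ps = 232/7 + (1/7)x; the wedge Ps − Pb = 22 gives 232/7 + (1/7)x − (1040/9 - (5/9)x) = 22, so x' = 149.5.
Then Pb = 1040/9 − (5/9)·149.5 = 32.5 and Ps = 232/7 + (1/7)·149.5 = 54.5.
Government outlay = subsidy × quantity = 22 × 149.5 = 3289.

Government cost = €3289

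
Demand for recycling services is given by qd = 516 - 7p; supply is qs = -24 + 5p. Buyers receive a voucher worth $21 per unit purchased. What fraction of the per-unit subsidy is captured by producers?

Producer share = 7/12

Pre-subsidy: 516 - 7p = -24 + 5p gives p* = 45, q* = 201.
With the rebate, buyers effectively pay pb = ps − 21, where ps is the price sellers receive.
Demand in terms of ps becomes qd = 516 − 7(ps − 21) = 663 - 7ps. Setting this equal to supply: 663 - 7ps = -24 + 5ps, so ps = 57.25.
Buyers pay pb = 57.25 − 21 = 36.25; q' = -24 + 5·57.25 = 262.25.
Buyers' price falls by p* − pb = 45 − 36.25 = 8.75; sellers' price rises by ps − p* = 57.25 − 45 = 12.25.
So producers capture 12.25/21 = 7/12 of each unit of subsidy.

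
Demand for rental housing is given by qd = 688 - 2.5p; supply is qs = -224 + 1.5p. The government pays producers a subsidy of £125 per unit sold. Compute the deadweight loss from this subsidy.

Deadweight loss = £7324.21875

Pre-subsidy: 688 - 2.5p = -224 + 1.5p gives p* = 228, q* = 118.
With the subsidy, sellers receive ps = pb + 125 for each unit, where pb is the price buyers pay.
Supply in terms of pb becomes qs = -224 + 1.5(pb + 125) = -36.5 + 1.5pb. Setting this equal to demand: 688 - 2.5pb = -36.5 + 1.5pb, so pb = 181.125.
Sellers receive ps = 181.125 + 125 = 306.125; q' = 688 − 2.5·181.125 = 235.1875.
The subsidy expands output by 235.1875 − 118 = 117.1875 past the efficient level; on those units the gap between marginal cost and willingness to pay runs from 0 up to 125.
DWL = ½ × 125 × 117.1875 = 7324.21875.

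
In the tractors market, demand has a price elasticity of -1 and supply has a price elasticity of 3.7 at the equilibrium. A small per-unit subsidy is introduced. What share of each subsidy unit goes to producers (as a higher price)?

For a small subsidy around the equilibrium, the benefit split depends on the relative slopes, which at a point are proportional to the elasticities.
Buyer share = εs/(εs + |εd|) = 3.7/(3.7 + 1) = 37/47; seller share = |εd|/(εs + |εd|) = 10/47.
So producers capture 10/47 of the subsidy.

Producer share = 10/47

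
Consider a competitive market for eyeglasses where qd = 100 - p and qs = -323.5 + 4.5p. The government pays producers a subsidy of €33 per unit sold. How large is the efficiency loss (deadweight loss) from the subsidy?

Deadweight loss = €445.5

Pre-subsidy: 100 - p = -323.5 + 4.5p gives p* = 77, q* = 23.
With the subsidy, sellers receive ps = pb + 33 for each unit, where pb is the price buyers pay.
Supply in terms of pb becomes qs = -323.5 + 4.5(pb + 33) = -175 + 4.5pb. Setting this equal to demand: 100 - pb = -175 + 4.5pb, so pb = 50.
Sellers receive ps = 50 + 33 = 83; q' = 100 − 1·50 = 50.
The subsidy expands output by 50 − 23 = 27 past the efficient level; on those units the gap between marginal cost and willingness to pay runs from 0 up to 33.
DWL = ½ × 33 × 27 = 445.5.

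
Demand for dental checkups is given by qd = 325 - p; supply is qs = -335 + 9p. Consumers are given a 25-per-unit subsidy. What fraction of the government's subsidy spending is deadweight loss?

DWL / government spending = 45/1126

Pre-subsidy: 325 - p = -335 + 9p gives p* = 66, q* = 259.
With the rebate, buyers effectively pay pb = ps − 25, where ps is the price sellers receive.
Demand in terms of ps becomes qd = 325 − 1(ps − 25) = 350 - ps. Setting this equal to supply: 350 - ps = -335 + 9ps, so ps = 68.5.
Buyers pay pb = 68.5 − 25 = 43.5; q' = -335 + 9·68.5 = 281.5.
ΔCS = ½(259 + 281.5)(66 − 43.5) = 6080.625; ΔPS = ½(259 + 281.5)(68.5 − 66) = 675.625.
Government spending = 25 × 281.5 = 7037.5.
DWL = ½ × 25 × (281.5 − 259) = 281.25; fraction = 281.25 / 7037.5 = 45/1126.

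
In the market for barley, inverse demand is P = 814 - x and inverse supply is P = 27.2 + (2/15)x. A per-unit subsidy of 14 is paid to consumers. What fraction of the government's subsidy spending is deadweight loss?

DWL / government spending = 5/572

Pre-subsidy: 814 - x = 27.2 + (2/15)x gives x* = 11802/17 and P* = 2036/17.
With the rebate, buyers effectively pay Pb = Ps − 14, where Ps is the price sellers receive.
On the curves, Pb = 814 - x and Ps = 27.2 + (2/15)x; the wedge Ps − Pb = 14 gives 27.2 + (2/15)x − (814 - x) = 14, so x' = 12012/17.
Then Pb = 814 − 1·(12012/17) = 1826/17 and Ps = 27.2 + (2/15)·(12012/17) = 2064/17.
ΔCS = ½(11802/17 + 12012/17)(2036/17 − 1826/17) = 2500470/289; ΔPS = ½(11802/17 + 12012/17)(2064/17 − 2036/17) = 333396/289.
Government spending = 14 × 12012/17 = 168168/17.
DWL = ½ × 14 × (12012/17 − 11802/17) = 1470/17; fraction = (1470/17) / (168168/17) = 5/572.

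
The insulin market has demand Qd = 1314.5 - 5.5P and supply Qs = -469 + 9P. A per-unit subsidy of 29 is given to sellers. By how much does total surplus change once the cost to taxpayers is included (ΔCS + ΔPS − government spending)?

Pre-subsidy: 1314.5 - 5.5P = -469 + 9P gives P* = 123, Q* = 638.
With the subsidy, sellers receive Ps = Pb + 29 for each unit, where Pb is the price buyers pay.
Supply in terms of Pb becomes Qs = -469 + 9(Pb + 29) = -208 + 9Pb. Setting this equal to demand: 1314.5 - 5.5Pb = -208 + 9Pb, so Pb = 105.
Sellers receive Ps = 105 + 29 = 134; Q' = 1314.5 − 5.5·105 = 737.
ΔCS = ½(638 + 737)(123 − 105) = 12375; ΔPS = ½(638 + 737)(134 − 123) = 7562.5.
Government spending = 29 × 737 = 21373.
Net change = 12375 + 7562.5 − 21373 = -1435.5. The loss equals the DWL triangle ½·29·99.

Net change in total surplus = -1435.5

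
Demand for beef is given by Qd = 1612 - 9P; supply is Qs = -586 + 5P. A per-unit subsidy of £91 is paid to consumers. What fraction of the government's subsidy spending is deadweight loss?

DWL / government spending = 585/1966

Pre-subsidy: 1612 - 9P = -586 + 5P gives P* = 157, Q* = 199.
With the rebate, buyers effectively pay Pb = Ps − 91, where Ps is the price sellers receive.
Demand in terms of Ps becomes Qd = 1612 − 9(Ps − 91) = 2431 - 9Ps. Setting this equal to supply: 2431 - 9Ps = -586 + 5Ps, so Ps = 215.5.
Buyers pay Pb = 215.5 − 91 = 124.5; Q' = -586 + 5·215.5 = 491.5.
ΔCS = ½(199 + 491.5)(157 − 124.5) = 11220.625; ΔPS = ½(199 + 491.5)(215.5 − 157) = 20197.125.
Government spending = 91 × 491.5 = 44726.5.
DWL = ½ × 91 × (491.5 − 199) = 13308.75; fraction = 13308.75 / 44726.5 = 585/1966.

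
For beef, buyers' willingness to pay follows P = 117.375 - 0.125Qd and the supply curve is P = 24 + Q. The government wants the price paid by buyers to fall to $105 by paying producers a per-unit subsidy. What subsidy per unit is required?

At a buyer price of 105, quantity demanded is 939 − 8·105 = 99.
Sellers supply 99 only when they receive Ps = 24 + 1·99 = 123.
s = Ps − Pb = 123 − 105 = 18.

Required subsidy s = $18 per unit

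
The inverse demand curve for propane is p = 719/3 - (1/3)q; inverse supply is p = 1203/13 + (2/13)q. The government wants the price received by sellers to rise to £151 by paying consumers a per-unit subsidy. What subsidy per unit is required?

At a seller price of 151, quantity supplied is -601.5 + 6.5·151 = 380.
Buyers absorb 380 only when they pay pb = 719/3 − (1/3)·380 = 113.
s = ps − pb = 151 − 113 = 38.

Required subsidy s = £38 per unit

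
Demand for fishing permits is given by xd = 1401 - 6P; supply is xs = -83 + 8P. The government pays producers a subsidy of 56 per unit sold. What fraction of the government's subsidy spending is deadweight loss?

DWL / government spending = 32/319

Pre-subsidy: 1401 - 6P = -83 + 8P gives P* = 106, x* = 765.
With the subsidy, sellers receive Ps = Pb + 56 for each unit, where Pb is the price buyers pay.
Supply in terms of Pb becomes xs = -83 + 8(Pb + 56) = 365 + 8Pb. Setting this equal to demand: 1401 - 6Pb = 365 + 8Pb, so Pb = 74.
Sellers receive Ps = 74 + 56 = 130; x' = 1401 − 6·74 = 957.
ΔCS = ½(765 + 957)(106 − 74) = 27552; ΔPS = ½(765 + 957)(130 − 106) = 20664.
Government spending = 56 × 957 = 53592.
DWL = ½ × 56 × (957 − 765) = 5376; fraction = 5376 / 53592 = 32/319.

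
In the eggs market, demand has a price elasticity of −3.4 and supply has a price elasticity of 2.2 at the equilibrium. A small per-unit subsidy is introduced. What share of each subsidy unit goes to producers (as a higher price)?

For a small subsidy around the equilibrium, the benefit split depends on the relative slopes, which at a point are proportional to the elasticities.
Buyer share = εs/(εs + |εd|) = 2.2/(2.2 + 3.4) = 11/28; seller share = |εd|/(εs + |εd|) = 17/28.
So producers capture 17/28 of the subsidy.

Producer share = 17/28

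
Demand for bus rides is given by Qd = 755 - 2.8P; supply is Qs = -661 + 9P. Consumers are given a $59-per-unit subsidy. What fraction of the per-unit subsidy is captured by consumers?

Pre-subsidy: 755 - 2.8P = -661 + 9P gives P* = 120, Q* = 419.
With the rebate, buyers effectively pay Pb = Ps − 59, where Ps is the price sellers receive.
Demand in terms of Ps becomes Qd = 755 − 2.8(Ps − 59) = 920.2 - 2.8Ps. Setting this equal to supply: 920.2 - 2.8Ps = -661 + 9Ps, so Ps = 134.
Buyers pay Pb = 134 − 59 = 75; Q' = -661 + 9·134 = 545.
Buyers' price falls by P* − Pb = 120 − 75 = 45; sellers' price rises by Ps − P* = 134 − 120 = 14.
So consumers capture 45/59 = 45/59 of each unit of subsidy.

Consumer share = 45/59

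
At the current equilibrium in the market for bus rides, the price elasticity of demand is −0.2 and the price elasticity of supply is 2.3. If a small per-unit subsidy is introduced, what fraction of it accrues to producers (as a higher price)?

Producer share = 0.08

For a small subsidy around the equilibrium, the benefit split depends on the relative slopes, which at a point are proportional to the elasticities.
Buyer share = εs/(εs + |εd|) = 2.3/(2.3 + 0.2) = 0.92; seller share = |εd|/(εs + |εd|) = 0.08.
So producers capture 0.08 of the subsidy.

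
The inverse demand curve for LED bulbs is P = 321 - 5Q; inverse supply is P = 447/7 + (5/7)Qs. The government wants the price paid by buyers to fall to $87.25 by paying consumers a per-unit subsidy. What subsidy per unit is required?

At a buyer price of 87.25, quantity demanded is 64.2 − 0.2·87.25 = 46.75.
Sellers supply 46.75 only when they receive Ps = 447/7 + (5/7)·46.75 = 97.25.
s = Ps − Pb = 97.25 − 87.25 = 10.

Required subsidy s = $10 per unit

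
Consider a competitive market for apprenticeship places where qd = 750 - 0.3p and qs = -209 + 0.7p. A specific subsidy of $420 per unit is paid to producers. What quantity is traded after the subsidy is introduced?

Pre-subsidy: 750 - 0.3p = -209 + 0.7p gives p* = 959, q* = 462.3.
With the subsidy, sellers receive ps = pb + 420 for each unit, where pb is the price buyers pay.
Supply in terms of pb becomes qs = -209 + 0.7(pb + 420) = 85 + 0.7pb. Setting this equal to demand: 750 - 0.3pb = 85 + 0.7pb, so pb = 665.
Sellers receive ps = 665 + 420 = 1085; q' = 750 − 0.3·665 = 550.5.

q' = 550.5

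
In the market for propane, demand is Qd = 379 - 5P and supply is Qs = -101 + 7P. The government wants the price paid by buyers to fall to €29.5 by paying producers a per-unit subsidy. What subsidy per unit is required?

At a buyer price of 29.5, quantity demanded is 379 − 5·29.5 = 231.5.
Sellers supply 231.5 only when they receive Ps with -101 + 7·Ps = 231.5, i.e. Ps = 47.5.
s = Ps − Pb = 47.5 − 29.5 = 18.

Required subsidy s = €18 per unit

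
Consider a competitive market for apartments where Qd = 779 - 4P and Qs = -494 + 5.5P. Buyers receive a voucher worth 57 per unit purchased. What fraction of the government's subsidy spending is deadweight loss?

DWL / government spending = 0.176

Pre-subsidy: 779 - 4P = -494 + 5.5P gives P* = 134, Q* = 243.
With the rebate, buyers effectively pay Pb = Ps − 57, where Ps is the price sellers receive.
Demand in terms of Ps becomes Qd = 779 − 4(Ps − 57) = 1007 - 4Ps. Setting this equal to supply: 1007 - 4Ps = -494 + 5.5Ps, so Ps = 158.
Buyers pay Pb = 158 − 57 = 101; Q' = -494 + 5.5·158 = 375.
ΔCS = ½(243 + 375)(134 − 101) = 10197; ΔPS = ½(243 + 375)(158 − 134) = 7416.
Government spending = 57 × 375 = 21375.
DWL = ½ × 57 × (375 − 243) = 3762; fraction = 3762 / 21375 = 0.176.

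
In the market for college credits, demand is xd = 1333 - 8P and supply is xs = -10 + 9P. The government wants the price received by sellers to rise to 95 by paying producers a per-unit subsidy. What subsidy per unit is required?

Required subsidy s = 34 per unit

At a seller price of 95, quantity supplied is -10 + 9·95 = 845.
Buyers absorb 845 only when they pay Pb with 1333 − 8·Pb = 845, i.e. Pb = 61.
s = Ps − Pb = 95 − 61 = 34.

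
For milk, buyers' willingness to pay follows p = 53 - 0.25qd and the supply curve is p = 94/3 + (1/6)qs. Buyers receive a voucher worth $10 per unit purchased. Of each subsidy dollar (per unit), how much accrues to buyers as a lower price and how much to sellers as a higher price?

Buyers gain $6 per unit; sellers gain $4 per unit

Pre-subsidy: 53 - 0.25q = 94/3 + (1/6)q gives q* = 52 and p* = 40.
With the rebate, buyers effectively pay pb = ps − 10, where ps is the price sellers receive.
On the curves, pb = 53 - 0.25q and ps = 94/3 + (1/6)q; the wedge ps − pb = 10 gives 94/3 + (1/6)q − (53 - 0.25q) = 10, so q' = 76.
Then pb = 53 − 0.25·76 = 34 and ps = 94/3 + (1/6)·76 = 44.
Buyers' price falls by p* − pb = 40 − 34 = 6; sellers' price rises by ps − p* = 44 − 40 = 4.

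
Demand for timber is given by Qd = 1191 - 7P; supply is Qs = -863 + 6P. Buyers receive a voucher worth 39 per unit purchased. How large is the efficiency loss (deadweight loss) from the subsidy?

Deadweight loss = 2457

Pre-subsidy: 1191 - 7P = -863 + 6P gives P* = 158, Q* = 85.
With the rebate, buyers effectively pay Pb = Ps − 39, where Ps is the price sellers receive.
Demand in terms of Ps becomes Qd = 1191 − 7(Ps − 39) = 1464 - 7Ps. Setting this equal to supply: 1464 - 7Ps = -863 + 6Ps, so Ps = 179.
Buyers pay Pb = 179 − 39 = 140; Q' = -863 + 6·179 = 211.
The subsidy expands output by 211 − 85 = 126 past the efficient level; on those units the gap between marginal cost and willingness to pay runs from 0 up to 39.
DWL = ½ × 39 × 126 = 2457.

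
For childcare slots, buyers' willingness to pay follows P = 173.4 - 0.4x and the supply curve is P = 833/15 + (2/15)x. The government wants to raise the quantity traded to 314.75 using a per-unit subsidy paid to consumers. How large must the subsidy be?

Required subsidy s = 50 per unit

At x = 314.75, from the demand curve buyers pay Pb = 173.4 − 0.4·314.75 = 47.5; from the supply curve sellers need Ps = 833/15 + (2/15)·314.75 = 97.5.
The subsidy must fill the gap: s = Ps − Pb = 97.5 − 47.5 = 50.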